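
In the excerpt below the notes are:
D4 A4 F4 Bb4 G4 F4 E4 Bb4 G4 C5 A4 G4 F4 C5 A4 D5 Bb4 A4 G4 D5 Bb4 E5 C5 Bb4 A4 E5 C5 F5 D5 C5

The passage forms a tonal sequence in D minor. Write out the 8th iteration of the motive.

D5 A5 F5 Bb5 G5 F5

With a 6-note motive the entries are D4, E4, F4, G4, A4, each up a 2nd from the previous.
Continuing the starts: Bb4 → C5 → D5.
Statement 8 starts on D5 and keeps the same diatonic contour: D5 A5 F5 Bb5 G5 F5.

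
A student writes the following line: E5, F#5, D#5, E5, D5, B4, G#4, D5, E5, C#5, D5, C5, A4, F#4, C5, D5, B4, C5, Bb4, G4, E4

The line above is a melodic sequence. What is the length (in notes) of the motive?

There are 21 notes; a 7-note unit gives 3 cells:
E5 F#5 D#5 E5 D5 B4 G#4 | D5 E5 C#5 D5 C5 A4 F#4 | C5 D5 B4 C5 Bb4 G4 E4
That's a consistent down a 2nd shift per cell, and no other grouping gives one.

7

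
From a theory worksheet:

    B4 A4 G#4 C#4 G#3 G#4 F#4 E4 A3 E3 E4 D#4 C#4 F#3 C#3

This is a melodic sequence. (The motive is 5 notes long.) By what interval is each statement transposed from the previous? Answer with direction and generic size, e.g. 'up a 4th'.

down a 3rd

Unit = 5 notes; the statements start on B4, G#4, E4, moving down a 3rd each time.
From B4 to G#4: down a 3rd.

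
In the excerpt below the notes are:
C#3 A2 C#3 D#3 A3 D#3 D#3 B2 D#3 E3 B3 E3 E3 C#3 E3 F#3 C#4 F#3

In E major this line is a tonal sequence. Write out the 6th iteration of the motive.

A3 F#3 A3 B3 F#4 B3

Unit = 6 notes; the statements start on C#3, D#3, E3, moving up a 2nd each time.
Continuing the starts: F#3 → G#3 → A3.
From A3 the diatonic shape gives A3 F#3 A3 B3 F#4 B3.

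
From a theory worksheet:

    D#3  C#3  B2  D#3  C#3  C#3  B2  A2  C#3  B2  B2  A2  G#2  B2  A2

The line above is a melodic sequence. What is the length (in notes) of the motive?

15 notes total. Splitting into 3 groups of 5:
D#3 C#3 B2 D#3 C#3 | C#3 B2 A2 C#3 B2 | B2 A2 G#2 B2 A2
Each cell is the previous one down a 2nd — so the unit is 5 notes.

5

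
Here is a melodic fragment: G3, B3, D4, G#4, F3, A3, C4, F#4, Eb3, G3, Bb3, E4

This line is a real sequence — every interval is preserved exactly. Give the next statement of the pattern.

Unit = 4 notes; the statements start on G3, F3, Eb3, moving down a 2nd each time.
Statement 4 starts on Db3 and keeps the same exact contour: Db3 F3 Ab3 D4.

Db3 F3 Ab3 D4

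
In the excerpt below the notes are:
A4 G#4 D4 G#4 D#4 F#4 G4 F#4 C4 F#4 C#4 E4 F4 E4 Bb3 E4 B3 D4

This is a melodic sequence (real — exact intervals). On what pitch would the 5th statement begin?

Db4

With a 6-note motive the entries are A4, G4, F4, each down a 2nd from the previous.
Extending the heads down a 2nd: Eb4 → Db4.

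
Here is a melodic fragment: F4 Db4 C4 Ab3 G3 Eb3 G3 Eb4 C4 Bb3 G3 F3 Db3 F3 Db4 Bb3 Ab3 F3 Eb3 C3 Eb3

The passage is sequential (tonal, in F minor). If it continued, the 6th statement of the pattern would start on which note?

Ab3

The 7-note cells begin on F4, Eb4, Db4 — each down a 2nd from the last.
Extending the heads down a 2nd: C4 → Bb3 → Ab3.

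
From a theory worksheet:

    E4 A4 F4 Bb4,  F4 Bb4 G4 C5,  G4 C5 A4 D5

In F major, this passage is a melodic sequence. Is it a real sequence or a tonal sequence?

Every note is diatonic to F major.
Cell 1 has -4 semitones from note 2 to 3, but cell 2 has -3 — the interval quality changes while the contour stays the same, which is the hallmark of a tonal sequence.

tonal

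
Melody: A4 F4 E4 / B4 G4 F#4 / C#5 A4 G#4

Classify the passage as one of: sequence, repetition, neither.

sequence

Each 3-note cell is the previous one transposed up a 2nd.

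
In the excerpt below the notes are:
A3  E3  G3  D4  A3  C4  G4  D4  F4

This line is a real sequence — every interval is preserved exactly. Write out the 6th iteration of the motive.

Unit = 3 notes; the statements start on A3, D4, G4, moving up a 4th each time.
Extending up a 4th: C5 → F5 → Bb5.
So cell 6 is Bb5 F5 Ab5.

Bb5 F5 Ab5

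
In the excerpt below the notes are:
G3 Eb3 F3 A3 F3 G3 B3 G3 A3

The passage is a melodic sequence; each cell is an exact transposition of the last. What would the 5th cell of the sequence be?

D#4 B3 C#4

Taking 3-note groups, the heads are G3, A3, B3: the pattern moves up a 2nd.
Extending up a 2nd: C#4 → D#4.
From D#4 the exact shape gives D#4 B3 C#4.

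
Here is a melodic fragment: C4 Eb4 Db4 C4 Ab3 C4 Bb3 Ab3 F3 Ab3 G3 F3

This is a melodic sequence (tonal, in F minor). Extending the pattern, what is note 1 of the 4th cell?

With 4-note cells, note 1 of each statement runs C4, Ab3, F3.
One more down a 3rd gives Db3.

Db3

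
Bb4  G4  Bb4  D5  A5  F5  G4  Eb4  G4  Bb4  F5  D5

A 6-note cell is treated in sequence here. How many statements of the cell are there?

12 notes in groups of 6 gives 12/6 = 2 statements.
Starts: Bb4, G4 — each down a 3rd.

2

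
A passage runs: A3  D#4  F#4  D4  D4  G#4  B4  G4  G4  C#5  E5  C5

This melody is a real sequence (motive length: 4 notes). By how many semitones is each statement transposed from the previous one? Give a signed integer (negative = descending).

The 4-note cells begin on A3, D4, G4 — each up a 4th from the last.
A3 to D4 spans +5 semitones.

5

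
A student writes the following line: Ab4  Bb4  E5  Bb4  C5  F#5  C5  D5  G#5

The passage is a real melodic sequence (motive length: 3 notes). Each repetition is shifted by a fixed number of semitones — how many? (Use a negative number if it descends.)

Unit = 3 notes; the statements start on Ab4, Bb4, C5, moving up a 2nd each time.
Counting half-steps from Ab4 to Bb4: 2.

2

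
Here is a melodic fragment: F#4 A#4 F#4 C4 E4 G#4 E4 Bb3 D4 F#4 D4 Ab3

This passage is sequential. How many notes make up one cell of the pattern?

4

There are 12 notes; a 4-note unit gives 3 cells:
F#4 A#4 F#4 C4 | E4 G#4 E4 Bb3 | D4 F#4 D4 Ab3
That's a consistent down a 2nd shift per cell, and no other grouping gives one.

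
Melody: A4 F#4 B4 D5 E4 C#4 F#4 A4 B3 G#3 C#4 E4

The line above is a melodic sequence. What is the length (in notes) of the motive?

4

12 notes total. Splitting into 3 groups of 4:
A4 F#4 B4 D5 | E4 C#4 F#4 A4 | B3 G#3 C#4 E4
Every group is a transposition down a 4th of the one before; no shorter unit works.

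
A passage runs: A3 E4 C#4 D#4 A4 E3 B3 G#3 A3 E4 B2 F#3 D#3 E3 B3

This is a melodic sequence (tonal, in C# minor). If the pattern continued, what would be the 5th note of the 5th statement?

Grouping in 5s, the 5th note of each cell is A4, E4, B3.
Carrying that down a 4th forward: F#3 → C#3.

C#3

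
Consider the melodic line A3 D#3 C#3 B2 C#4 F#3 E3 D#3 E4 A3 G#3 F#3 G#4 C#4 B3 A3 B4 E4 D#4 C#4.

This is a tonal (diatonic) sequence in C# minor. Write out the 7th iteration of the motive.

Unit = 4 notes; the statements start on A3, C#4, E4, G#4, B4, moving up a 3rd each time.
Carrying on: D#5 → F#5.
Statement 7 starts on F#5 and keeps the same diatonic contour: F#5 B4 A4 G#4.

F#5 B4 A4 G#4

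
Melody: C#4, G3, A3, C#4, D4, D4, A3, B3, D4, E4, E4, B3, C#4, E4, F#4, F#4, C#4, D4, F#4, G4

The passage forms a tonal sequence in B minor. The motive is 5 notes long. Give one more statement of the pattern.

G4 D4 E4 G4 A4

With a 5-note motive the entries are C#4, D4, E4, F#4, each up a 2nd from the previous.
From G4 the diatonic shape gives G4 D4 E4 G4 A4.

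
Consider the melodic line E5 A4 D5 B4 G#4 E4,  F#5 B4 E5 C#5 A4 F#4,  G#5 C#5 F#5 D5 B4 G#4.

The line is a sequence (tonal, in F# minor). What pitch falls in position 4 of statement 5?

F#5

Grouping in 6s, the 4th note of each cell is B4, C#5, D5.
Carrying that up a 2nd forward: E5 → F#5.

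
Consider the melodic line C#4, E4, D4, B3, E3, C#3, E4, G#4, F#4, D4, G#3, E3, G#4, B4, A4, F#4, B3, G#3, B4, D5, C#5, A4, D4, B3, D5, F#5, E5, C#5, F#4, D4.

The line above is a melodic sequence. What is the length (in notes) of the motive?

30 notes total. Splitting into 5 groups of 6:
C#4 E4 D4 B3 E3 C#3 | E4 G#4 F#4 D4 G#3 E3 | G#4 B4 A4 F#4 B3 G#3 | B4 D5 C#5 A4 D4 B3 | D5 F#5 E5 C#5 F#4 D4
Every group is a transposition up a 3rd of the one before; no shorter unit works.

6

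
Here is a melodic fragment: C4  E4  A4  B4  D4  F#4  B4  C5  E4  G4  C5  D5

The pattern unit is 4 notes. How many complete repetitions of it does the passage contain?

3

12 notes in groups of 4 gives 12/4 = 3 statements.
Starts: C4, D4, E4 — each up a 2nd.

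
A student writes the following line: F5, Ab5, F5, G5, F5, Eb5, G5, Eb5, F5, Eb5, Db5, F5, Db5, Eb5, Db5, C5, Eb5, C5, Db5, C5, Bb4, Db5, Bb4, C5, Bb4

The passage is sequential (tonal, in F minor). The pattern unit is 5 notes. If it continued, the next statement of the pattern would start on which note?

Ab4

Unit = 5 notes; the statements start on F5, Eb5, Db5, C5, Bb4, moving down a 2nd each time.
The next head, down a 2nd from Bb4, is Ab4.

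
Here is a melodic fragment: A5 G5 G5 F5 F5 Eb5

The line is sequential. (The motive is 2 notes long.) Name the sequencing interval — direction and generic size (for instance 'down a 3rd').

down a 2nd

The 2-note cells begin on A5, G5, F5 — each down a 2nd from the last.
From A5 to G5: down a 2nd.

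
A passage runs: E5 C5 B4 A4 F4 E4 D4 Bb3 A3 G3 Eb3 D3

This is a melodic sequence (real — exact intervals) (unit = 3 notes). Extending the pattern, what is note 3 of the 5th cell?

G2

The unit is 3 notes. Position-3 pitches of the 4 shown cells: B4, E4, A3, D3.
One more down a 5th gives G2.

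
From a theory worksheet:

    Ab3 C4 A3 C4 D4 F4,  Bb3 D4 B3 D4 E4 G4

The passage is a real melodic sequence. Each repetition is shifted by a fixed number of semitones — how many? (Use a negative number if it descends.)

Taking 6-note groups, the heads are Ab3, Bb3: the pattern moves up a 2nd.
Ab3 to Bb3 spans +2 semitones.

2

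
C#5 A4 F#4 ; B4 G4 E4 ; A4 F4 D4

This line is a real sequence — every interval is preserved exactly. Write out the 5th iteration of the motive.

Taking 3-note groups, the heads are C#5, B4, A4: the pattern moves down a 2nd.
Extending down a 2nd: G4 → F4.
So cell 5 is F4 Db4 Bb3.

F4 Db4 Bb3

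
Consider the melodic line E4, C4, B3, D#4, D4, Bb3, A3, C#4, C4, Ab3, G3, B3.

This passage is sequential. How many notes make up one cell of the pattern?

12 notes total. Splitting into 3 groups of 4:
E4 C4 B3 D#4 | D4 Bb3 A3 C#4 | C4 Ab3 G3 B3
That's a consistent down a 2nd shift per cell, and no other grouping gives one.

4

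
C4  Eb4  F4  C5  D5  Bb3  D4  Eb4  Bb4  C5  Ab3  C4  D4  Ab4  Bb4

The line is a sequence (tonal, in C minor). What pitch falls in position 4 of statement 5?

The unit is 5 notes. Position-4 pitches of the 3 shown cells: C5, Bb4, Ab4.
Carrying that down a 2nd forward: G4 → F4.

F4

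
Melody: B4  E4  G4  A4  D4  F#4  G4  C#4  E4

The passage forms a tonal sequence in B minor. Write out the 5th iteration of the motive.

E4 A3 C#4

Unit = 3 notes; the statements start on B4, A4, G4, moving down a 2nd each time.
Continuing the starts: F#4 → E4.
From E4 the diatonic shape gives E4 A3 C#4.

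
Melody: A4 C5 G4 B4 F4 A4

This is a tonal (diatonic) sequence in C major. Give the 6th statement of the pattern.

C4 E4

Unit = 2 notes; the statements start on A4, G4, F4, moving down a 2nd each time.
Carrying on: E4 → D4 → C4.
Statement 6 starts on C4 and keeps the same diatonic contour: C4 E4.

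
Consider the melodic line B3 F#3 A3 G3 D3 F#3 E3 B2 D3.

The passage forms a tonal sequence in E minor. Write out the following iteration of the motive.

C3 G2 B2

With a 3-note motive the entries are B3, G3, E3, each down a 3rd from the previous.
Statement 4 starts on C3 and keeps the same diatonic contour: C3 G2 B2.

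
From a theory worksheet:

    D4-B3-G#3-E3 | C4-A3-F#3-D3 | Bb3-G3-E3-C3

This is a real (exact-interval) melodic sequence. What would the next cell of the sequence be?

Ab3 F3 D3 Bb2

With a 4-note motive the entries are D4, C4, Bb3, each down a 2nd from the previous.
So cell 4 is Ab3 F3 D3 Bb2.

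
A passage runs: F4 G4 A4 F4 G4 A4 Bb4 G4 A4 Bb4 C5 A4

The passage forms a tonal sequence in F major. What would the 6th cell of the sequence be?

D5 E5 F5 D5

Unit = 4 notes; the statements start on F4, G4, A4, moving up a 2nd each time.
Continuing the starts: Bb4 → C5 → D5.
From D5 the diatonic shape gives D5 E5 F5 D5.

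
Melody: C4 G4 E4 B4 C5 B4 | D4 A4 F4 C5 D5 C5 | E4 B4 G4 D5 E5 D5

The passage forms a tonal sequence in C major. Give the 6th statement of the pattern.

A4 E5 C5 G5 A5 G5

Taking 6-note groups, the heads are C4, D4, E4: the pattern moves up a 2nd.
Extending up a 2nd: F4 → G4 → A4.
So cell 6 is A4 E5 C5 G5 A5 G5.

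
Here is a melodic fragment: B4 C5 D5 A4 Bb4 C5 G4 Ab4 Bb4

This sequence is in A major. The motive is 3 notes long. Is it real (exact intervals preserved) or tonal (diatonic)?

real

Each cell has the same semitone pattern (1, 2) — intervals are preserved exactly.
And C5 lies outside A major, so the sequence is real rather than tonal.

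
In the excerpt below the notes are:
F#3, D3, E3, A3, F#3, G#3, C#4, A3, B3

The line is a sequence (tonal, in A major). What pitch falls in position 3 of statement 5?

The unit is 3 notes. Position-3 pitches of the 3 shown cells: E3, G#3, B3.
Extending up a 3rd: D4 → F#4.

F#4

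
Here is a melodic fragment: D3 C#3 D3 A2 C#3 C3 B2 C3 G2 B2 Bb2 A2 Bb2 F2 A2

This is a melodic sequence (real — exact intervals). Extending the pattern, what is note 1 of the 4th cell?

With 5-note cells, note 1 of each statement runs D3, C3, Bb2.
From Bb2, down a 2nd gives Ab2.

Ab2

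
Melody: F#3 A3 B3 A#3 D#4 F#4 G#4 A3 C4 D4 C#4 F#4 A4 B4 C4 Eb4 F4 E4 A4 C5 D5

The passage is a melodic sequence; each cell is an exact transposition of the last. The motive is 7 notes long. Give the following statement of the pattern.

Eb4 Gb4 Ab4 G4 C5 Eb5 F5

Unit = 7 notes; the statements start on F#3, A3, C4, moving up a 3rd each time.
Statement 4 starts on Eb4 and keeps the same exact contour: Eb4 Gb4 Ab4 G4 C5 Eb5 F5.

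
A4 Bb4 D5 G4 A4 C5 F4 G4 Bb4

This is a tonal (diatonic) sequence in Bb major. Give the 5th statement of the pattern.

D4 Eb4 G4

Taking 3-note groups, the heads are A4, G4, F4: the pattern moves down a 2nd.
Extending down a 2nd: Eb4 → D4.
So cell 5 is D4 Eb4 G4.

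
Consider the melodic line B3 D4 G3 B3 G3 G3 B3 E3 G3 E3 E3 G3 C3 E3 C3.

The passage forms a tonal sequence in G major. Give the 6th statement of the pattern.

F#2 A2 D2 F#2 D2

Unit = 5 notes; the statements start on B3, G3, E3, moving down a 3rd each time.
Carrying on: C3 → A2 → F#2.
From F#2 the diatonic shape gives F#2 A2 D2 F#2 D2.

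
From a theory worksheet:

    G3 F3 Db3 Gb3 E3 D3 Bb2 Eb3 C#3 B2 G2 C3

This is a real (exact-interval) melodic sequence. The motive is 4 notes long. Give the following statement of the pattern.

With a 4-note motive the entries are G3, E3, C#3, each down a 3rd from the previous.
Statement 4 starts on A#2 and keeps the same exact contour: A#2 G#2 E2 A2.

A#2 G#2 E2 A2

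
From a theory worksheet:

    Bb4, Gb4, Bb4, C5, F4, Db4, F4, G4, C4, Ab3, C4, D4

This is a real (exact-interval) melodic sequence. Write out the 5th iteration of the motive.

D3 Bb2 D3 E3

The 4-note cells begin on Bb4, F4, C4 — each down a 4th from the last.
Carrying on: G3 → D3.
From D3 the exact shape gives D3 Bb2 D3 E3.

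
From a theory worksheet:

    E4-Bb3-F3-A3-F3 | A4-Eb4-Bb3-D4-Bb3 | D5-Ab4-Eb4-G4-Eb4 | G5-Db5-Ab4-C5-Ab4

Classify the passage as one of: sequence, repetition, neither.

Each 5-note cell is the previous one transposed up a 4th.

sequence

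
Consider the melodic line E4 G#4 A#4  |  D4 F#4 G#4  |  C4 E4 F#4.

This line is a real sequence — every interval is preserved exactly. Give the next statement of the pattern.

Unit = 3 notes; the statements start on E4, D4, C4, moving down a 2nd each time.
From Bb3 the exact shape gives Bb3 D4 E4.

Bb3 D4 E4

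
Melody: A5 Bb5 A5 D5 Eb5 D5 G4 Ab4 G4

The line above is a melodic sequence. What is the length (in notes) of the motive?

9 notes total. Splitting into 3 groups of 3:
A5 Bb5 A5 | D5 Eb5 D5 | G4 Ab4 G4
Each cell is the previous one down a 5th — so the unit is 3 notes.

3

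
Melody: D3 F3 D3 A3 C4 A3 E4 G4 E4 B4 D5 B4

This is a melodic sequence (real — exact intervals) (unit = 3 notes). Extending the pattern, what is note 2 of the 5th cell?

The unit is 3 notes. Position-2 pitches of the 4 shown cells: F3, C4, G4, D5.
From D5, up a 5th gives A5.

A5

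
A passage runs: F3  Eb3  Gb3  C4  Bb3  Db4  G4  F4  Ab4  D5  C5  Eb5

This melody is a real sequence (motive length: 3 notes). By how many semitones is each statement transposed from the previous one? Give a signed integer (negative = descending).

7

Unit = 3 notes; the statements start on F3, C4, G4, D5, moving up a 5th each time.
F3→C4 is 60 − 53 = 7 semitones.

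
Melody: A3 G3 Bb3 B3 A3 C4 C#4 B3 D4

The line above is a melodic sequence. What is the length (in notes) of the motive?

3

9 notes total. Splitting into 3 groups of 3:
A3 G3 Bb3 | B3 A3 C4 | C#4 B3 D4
That's a consistent up a 2nd shift per cell, and no other grouping gives one.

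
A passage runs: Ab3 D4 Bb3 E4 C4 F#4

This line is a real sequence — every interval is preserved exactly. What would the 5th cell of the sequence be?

Taking 2-note groups, the heads are Ab3, Bb3, C4: the pattern moves up a 2nd.
Continuing the starts: D4 → E4.
So cell 5 is E4 A#4.

E4 A#4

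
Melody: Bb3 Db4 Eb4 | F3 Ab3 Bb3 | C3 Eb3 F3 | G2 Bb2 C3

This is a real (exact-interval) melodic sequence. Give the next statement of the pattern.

D2 F2 G2

Unit = 3 notes; the statements start on Bb3, F3, C3, G2, moving down a 4th each time.
So cell 5 is D2 F2 G2.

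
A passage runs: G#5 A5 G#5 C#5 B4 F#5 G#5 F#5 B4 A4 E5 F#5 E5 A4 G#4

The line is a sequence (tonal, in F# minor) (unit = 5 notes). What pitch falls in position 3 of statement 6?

With 5-note cells, note 3 of each statement runs G#5, F#5, E5.
Each moves down a 2nd. Continuing: D5 → C#5 → B4.

B4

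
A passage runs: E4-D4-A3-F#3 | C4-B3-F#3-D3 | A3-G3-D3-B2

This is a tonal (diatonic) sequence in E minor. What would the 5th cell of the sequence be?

D3 C3 G2 E2

Taking 4-note groups, the heads are E4, C4, A3: the pattern moves down a 3rd.
Continuing the starts: F#3 → D3.
So cell 5 is D3 C3 G2 E2.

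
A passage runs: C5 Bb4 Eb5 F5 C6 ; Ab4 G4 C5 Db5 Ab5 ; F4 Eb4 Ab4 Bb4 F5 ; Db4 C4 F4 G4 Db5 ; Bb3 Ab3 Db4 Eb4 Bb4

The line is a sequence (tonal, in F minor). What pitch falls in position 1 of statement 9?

Ab2

The unit is 5 notes. Position-1 pitches of the 5 shown cells: C5, Ab4, F4, Db4, Bb3.
Each moves down a 3rd. Continuing: G3 → Eb3 → C3 → Ab2.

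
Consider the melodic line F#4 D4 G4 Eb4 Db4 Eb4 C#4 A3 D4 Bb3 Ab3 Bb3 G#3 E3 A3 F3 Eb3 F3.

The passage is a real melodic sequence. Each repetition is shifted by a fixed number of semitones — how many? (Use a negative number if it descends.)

With a 6-note motive the entries are F#4, C#4, G#3, each down a 4th from the previous.
Counting half-steps from F#4 to C#4: -5.

-5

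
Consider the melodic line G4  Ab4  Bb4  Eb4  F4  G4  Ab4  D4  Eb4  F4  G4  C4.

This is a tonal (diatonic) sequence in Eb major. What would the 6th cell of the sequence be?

With a 4-note motive the entries are G4, F4, Eb4, each down a 2nd from the previous.
Continuing the starts: D4 → C4 → Bb3.
Statement 6 starts on Bb3 and keeps the same diatonic contour: Bb3 C4 D4 G3.

Bb3 C4 D4 G3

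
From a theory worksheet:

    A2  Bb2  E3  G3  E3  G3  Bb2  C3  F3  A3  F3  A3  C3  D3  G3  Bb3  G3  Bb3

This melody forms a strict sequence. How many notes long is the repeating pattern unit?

6

18 notes total. Splitting into 3 groups of 6:
A2 Bb2 E3 G3 E3 G3 | Bb2 C3 F3 A3 F3 A3 | C3 D3 G3 Bb3 G3 Bb3
That's a consistent up a 2nd shift per cell, and no other grouping gives one.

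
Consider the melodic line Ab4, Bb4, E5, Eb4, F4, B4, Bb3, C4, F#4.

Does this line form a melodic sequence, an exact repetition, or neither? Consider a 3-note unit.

Each 3-note cell is the previous one transposed down a 4th.

sequence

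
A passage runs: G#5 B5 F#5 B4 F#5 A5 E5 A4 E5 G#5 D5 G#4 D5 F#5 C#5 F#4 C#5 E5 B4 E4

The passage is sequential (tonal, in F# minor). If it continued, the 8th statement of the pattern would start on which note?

G#4

The 4-note cells begin on G#5, F#5, E5, D5, C#5 — each down a 2nd from the last.
Continuing: B4 → A4 → G#4. Statement 8 starts on G#4.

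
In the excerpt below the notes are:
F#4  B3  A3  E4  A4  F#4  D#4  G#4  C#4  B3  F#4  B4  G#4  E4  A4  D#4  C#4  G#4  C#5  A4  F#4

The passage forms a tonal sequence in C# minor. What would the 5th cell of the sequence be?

C#5 F#4 E4 B4 E5 C#5 A4

The 7-note cells begin on F#4, G#4, A4 — each up a 2nd from the last.
Extending up a 2nd: B4 → C#5.
Statement 5 starts on C#5 and keeps the same diatonic contour: C#5 F#4 E4 B4 E5 C#5 A4.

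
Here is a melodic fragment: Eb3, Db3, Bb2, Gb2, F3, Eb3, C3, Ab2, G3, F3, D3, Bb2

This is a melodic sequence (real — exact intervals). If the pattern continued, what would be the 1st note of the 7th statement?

With 4-note cells, note 1 of each statement runs Eb3, F3, G3.
Extending up a 2nd: A3 → B3 → C#4 → D#4.

D#4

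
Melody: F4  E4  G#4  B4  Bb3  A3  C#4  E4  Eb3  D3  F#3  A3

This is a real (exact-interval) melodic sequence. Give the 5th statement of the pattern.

Db2 C2 E2 G2

With a 4-note motive the entries are F4, Bb3, Eb3, each down a 5th from the previous.
Carrying on: Ab2 → Db2.
So cell 5 is Db2 C2 E2 G2.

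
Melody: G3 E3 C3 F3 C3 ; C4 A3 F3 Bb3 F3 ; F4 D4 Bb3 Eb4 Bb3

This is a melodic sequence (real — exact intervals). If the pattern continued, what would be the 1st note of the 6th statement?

The unit is 5 notes. Position-1 pitches of the 3 shown cells: G3, C4, F4.
Carrying that up a 4th forward: Bb4 → Eb5 → Ab5.

Ab5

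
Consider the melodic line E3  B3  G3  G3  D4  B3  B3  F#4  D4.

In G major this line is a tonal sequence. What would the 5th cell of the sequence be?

With a 3-note motive the entries are E3, G3, B3, each up a 3rd from the previous.
Extending up a 3rd: D4 → F#4.
From F#4 the diatonic shape gives F#4 C5 A4.

F#4 C5 A4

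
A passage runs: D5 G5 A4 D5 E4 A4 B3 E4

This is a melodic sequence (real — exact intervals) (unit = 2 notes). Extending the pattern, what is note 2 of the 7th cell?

C#3

The unit is 2 notes. Position-2 pitches of the 4 shown cells: G5, D5, A4, E4.
Each moves down a 4th. Continuing: B3 → F#3 → C#3.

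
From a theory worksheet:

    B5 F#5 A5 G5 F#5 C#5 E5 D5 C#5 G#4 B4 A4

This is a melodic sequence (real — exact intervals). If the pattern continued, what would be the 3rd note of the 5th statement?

C#4

The unit is 4 notes. Position-3 pitches of the 3 shown cells: A5, E5, B4.
Extending down a 4th: F#4 → C#4.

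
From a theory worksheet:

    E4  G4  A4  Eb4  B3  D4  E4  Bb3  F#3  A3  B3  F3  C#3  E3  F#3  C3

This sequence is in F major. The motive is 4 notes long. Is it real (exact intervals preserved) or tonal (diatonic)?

Each cell has the same semitone pattern (3, 2, -6) — intervals are preserved exactly.
And Eb4 lies outside F major, so the sequence is real rather than tonal.

real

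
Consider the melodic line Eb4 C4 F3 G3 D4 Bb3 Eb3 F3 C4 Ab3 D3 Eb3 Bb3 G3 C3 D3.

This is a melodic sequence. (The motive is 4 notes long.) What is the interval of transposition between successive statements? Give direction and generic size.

down a 2nd

Taking 4-note groups, the heads are Eb4, D4, C4, Bb3: the pattern moves down a 2nd.
From Eb4 to D4: down a 2nd.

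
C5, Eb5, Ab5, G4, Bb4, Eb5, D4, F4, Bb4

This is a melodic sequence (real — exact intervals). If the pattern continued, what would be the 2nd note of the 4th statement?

C4

Grouping in 3s, the 2nd note of each cell is Eb5, Bb4, F4.
Each moves down a 4th; the next is C4.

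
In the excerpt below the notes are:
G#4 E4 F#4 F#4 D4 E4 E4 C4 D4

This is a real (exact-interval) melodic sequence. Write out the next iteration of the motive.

D4 Bb3 C4

With a 3-note motive the entries are G#4, F#4, E4, each down a 2nd from the previous.
Statement 4 starts on D4 and keeps the same exact contour: D4 Bb3 C4.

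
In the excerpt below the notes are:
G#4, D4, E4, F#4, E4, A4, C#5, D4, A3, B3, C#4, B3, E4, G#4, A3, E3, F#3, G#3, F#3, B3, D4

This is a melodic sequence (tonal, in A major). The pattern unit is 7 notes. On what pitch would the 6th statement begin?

F#2

With a 7-note motive the entries are G#4, D4, A3, each down a 4th from the previous.
Extending the heads down a 4th: E3 → B2 → F#2.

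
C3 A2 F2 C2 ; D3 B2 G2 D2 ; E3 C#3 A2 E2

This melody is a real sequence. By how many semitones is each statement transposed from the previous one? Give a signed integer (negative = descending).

Unit = 4 notes; the statements start on C3, D3, E3, moving up a 2nd each time.
C3→D3 is 50 − 48 = 2 semitones.

2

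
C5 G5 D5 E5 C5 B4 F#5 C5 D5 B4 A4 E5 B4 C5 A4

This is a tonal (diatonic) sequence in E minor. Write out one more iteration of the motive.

G4 D5 A4 B4 G4

Taking 5-note groups, the heads are C5, B4, A4: the pattern moves down a 2nd.
From G4 the diatonic shape gives G4 D5 A4 B4 G4.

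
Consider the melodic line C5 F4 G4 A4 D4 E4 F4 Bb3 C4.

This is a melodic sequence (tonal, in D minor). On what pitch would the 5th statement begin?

With a 3-note motive the entries are C5, A4, F4, each down a 3rd from the previous.
Extending the heads down a 3rd: D4 → Bb3.

Bb3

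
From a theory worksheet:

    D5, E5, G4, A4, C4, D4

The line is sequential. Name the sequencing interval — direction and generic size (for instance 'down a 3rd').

down a 5th

Unit = 2 notes; the statements start on D5, G4, C4, moving down a 5th each time.
From D5 to G4: down a 5th.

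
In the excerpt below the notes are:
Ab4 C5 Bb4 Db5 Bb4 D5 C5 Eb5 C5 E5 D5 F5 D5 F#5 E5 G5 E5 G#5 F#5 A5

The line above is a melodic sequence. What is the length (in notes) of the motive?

4

Try groups of 4 (5 cells in 20 notes):
Ab4 C5 Bb4 Db5 | Bb4 D5 C5 Eb5 | C5 E5 D5 F5 | D5 F#5 E5 G5 | E5 G#5 F#5 A5
Each cell is the previous one up a 2nd — so the unit is 4 notes.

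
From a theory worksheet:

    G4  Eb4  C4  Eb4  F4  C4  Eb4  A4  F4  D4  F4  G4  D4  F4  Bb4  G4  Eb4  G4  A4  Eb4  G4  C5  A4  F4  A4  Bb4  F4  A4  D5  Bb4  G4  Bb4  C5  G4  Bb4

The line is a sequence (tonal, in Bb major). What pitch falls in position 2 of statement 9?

With 7-note cells, note 2 of each statement runs Eb4, F4, G4, A4, Bb4.
Extending up a 2nd: C5 → D5 → Eb5 → F5.

F5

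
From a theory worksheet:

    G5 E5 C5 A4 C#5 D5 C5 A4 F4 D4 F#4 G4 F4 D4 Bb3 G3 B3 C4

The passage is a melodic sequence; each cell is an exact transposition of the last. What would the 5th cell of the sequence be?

Eb3 C3 Ab2 F2 A2 Bb2

Unit = 6 notes; the statements start on G5, C5, F4, moving down a 5th each time.
Extending down a 5th: Bb3 → Eb3.
Statement 5 starts on Eb3 and keeps the same exact contour: Eb3 C3 Ab2 F2 A2 Bb2.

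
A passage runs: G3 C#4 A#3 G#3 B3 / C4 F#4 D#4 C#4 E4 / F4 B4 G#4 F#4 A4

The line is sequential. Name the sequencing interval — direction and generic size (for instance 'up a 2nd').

up a 4th

With a 5-note motive the entries are G3, C4, F4, each up a 4th from the previous.
From G3 to C4: up a 4th.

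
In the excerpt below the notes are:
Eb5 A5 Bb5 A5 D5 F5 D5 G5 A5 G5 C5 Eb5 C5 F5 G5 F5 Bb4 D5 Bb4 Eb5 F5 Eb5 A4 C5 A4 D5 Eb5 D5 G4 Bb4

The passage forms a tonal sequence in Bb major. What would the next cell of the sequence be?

G4 C5 D5 C5 F4 A4

The 6-note cells begin on Eb5, D5, C5, Bb4, A4 — each down a 2nd from the last.
Statement 6 starts on G4 and keeps the same diatonic contour: G4 C5 D5 C5 F4 A4.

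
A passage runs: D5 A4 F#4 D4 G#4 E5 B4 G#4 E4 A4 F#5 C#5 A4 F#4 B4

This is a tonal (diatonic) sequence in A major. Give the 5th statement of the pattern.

A5 E5 C#5 A4 D5

Unit = 5 notes; the statements start on D5, E5, F#5, moving up a 2nd each time.
Carrying on: G#5 → A5.
So cell 5 is A5 E5 C#5 A4 D5.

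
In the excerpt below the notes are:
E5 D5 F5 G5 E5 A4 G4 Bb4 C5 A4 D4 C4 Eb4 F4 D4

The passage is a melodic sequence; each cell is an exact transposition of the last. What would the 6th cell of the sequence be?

With a 5-note motive the entries are E5, A4, D4, each down a 5th from the previous.
Extending down a 5th: G3 → C3 → F2.
From F2 the exact shape gives F2 Eb2 Gb2 Ab2 F2.

F2 Eb2 Gb2 Ab2 F2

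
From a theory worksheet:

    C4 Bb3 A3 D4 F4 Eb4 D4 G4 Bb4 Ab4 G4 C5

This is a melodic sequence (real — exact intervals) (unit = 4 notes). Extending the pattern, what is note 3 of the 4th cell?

The unit is 4 notes. Position-3 pitches of the 3 shown cells: A3, D4, G4.
Each moves up a 4th; the next is C5.

C5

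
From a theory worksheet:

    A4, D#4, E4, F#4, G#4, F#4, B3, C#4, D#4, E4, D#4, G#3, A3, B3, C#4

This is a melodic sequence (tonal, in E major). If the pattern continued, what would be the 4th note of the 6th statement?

C#3

Grouping in 5s, the 4th note of each cell is F#4, D#4, B3.
Carrying that down a 3rd forward: G#3 → E3 → C#3.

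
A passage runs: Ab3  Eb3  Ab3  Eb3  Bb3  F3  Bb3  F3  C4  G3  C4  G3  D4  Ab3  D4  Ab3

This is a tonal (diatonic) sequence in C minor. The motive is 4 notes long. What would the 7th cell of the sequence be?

G4 D4 G4 D4

With a 4-note motive the entries are Ab3, Bb3, C4, D4, each up a 2nd from the previous.
Carrying on: Eb4 → F4 → G4.
So cell 7 is G4 D4 G4 D4.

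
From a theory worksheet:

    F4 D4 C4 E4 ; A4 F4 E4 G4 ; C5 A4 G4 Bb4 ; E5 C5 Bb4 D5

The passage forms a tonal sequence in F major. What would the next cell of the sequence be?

The 4-note cells begin on F4, A4, C5, E5 — each up a 3rd from the last.
From G5 the diatonic shape gives G5 E5 D5 F5.

G5 E5 D5 F5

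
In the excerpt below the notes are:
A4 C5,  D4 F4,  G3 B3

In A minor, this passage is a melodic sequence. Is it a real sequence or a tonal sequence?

Every note is diatonic to A minor.
Cell 1 has +3 semitones from note 1 to 2, but cell 3 has +4 — the interval quality changes while the contour stays the same, which is the hallmark of a tonal sequence.

tonal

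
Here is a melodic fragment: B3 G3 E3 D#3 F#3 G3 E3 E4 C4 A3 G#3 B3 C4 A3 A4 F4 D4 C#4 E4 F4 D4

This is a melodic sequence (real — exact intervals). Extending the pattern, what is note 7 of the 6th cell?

The unit is 7 notes. Position-7 pitches of the 3 shown cells: E3, A3, D4.
Extending up a 4th: G4 → C5 → F5.

F5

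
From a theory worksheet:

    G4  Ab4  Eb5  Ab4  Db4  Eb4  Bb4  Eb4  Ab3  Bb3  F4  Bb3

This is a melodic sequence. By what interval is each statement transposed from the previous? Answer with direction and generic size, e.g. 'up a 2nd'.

down a 4th

Taking 4-note groups, the heads are G4, Db4, Ab3: the pattern moves down a 4th.
From G4 to Db4: down a 4th.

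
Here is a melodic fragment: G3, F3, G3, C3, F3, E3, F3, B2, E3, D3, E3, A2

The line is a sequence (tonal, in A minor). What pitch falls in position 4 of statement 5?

Grouping in 4s, the 4th note of each cell is C3, B2, A2.
Extending down a 2nd: G2 → F2.

F2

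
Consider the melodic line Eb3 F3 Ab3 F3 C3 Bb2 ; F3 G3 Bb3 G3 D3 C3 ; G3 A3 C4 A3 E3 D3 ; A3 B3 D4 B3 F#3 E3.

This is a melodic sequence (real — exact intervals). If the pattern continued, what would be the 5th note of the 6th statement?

A#3

The unit is 6 notes. Position-5 pitches of the 4 shown cells: C3, D3, E3, F#3.
Each moves up a 2nd. Continuing: G#3 → A#3.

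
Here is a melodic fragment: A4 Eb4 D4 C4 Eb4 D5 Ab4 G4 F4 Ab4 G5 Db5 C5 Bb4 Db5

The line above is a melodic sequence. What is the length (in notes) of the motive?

5

Try groups of 5 (3 cells in 15 notes):
A4 Eb4 D4 C4 Eb4 | D5 Ab4 G4 F4 Ab4 | G5 Db5 C5 Bb4 Db5
That's a consistent up a 4th shift per cell, and no other grouping gives one.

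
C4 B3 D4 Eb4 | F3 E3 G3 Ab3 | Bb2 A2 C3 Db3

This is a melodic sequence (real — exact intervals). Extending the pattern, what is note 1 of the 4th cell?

With 4-note cells, note 1 of each statement runs C4, F3, Bb2.
Each moves down a 5th; the next is Eb2.

Eb2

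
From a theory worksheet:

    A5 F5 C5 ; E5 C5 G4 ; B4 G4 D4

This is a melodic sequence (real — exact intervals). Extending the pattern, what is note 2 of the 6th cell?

E3

The unit is 3 notes. Position-2 pitches of the 3 shown cells: F5, C5, G4.
Carrying that down a 4th forward: D4 → A3 → E3.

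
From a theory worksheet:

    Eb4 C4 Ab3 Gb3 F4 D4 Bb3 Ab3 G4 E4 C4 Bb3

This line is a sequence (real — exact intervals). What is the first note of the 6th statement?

C#5

The 4-note cells begin on Eb4, F4, G4 — each up a 2nd from the last.
Continuing: A4 → B4 → C#5. Statement 6 starts on C#5.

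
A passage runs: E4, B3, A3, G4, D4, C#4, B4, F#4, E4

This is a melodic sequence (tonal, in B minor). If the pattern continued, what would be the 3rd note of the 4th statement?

With 3-note cells, note 3 of each statement runs A3, C#4, E4.
From E4, up a 3rd gives G4.

G4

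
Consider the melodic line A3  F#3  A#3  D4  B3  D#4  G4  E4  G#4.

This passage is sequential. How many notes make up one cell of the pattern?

There are 9 notes; a 3-note unit gives 3 cells:
A3 F#3 A#3 | D4 B3 D#4 | G4 E4 G#4
Every group is a transposition up a 4th of the one before; no shorter unit works.

3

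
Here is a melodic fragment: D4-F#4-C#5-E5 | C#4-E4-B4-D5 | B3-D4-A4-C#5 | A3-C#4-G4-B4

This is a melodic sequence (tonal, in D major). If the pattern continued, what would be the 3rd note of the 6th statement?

The unit is 4 notes. Position-3 pitches of the 4 shown cells: C#5, B4, A4, G4.
Carrying that down a 2nd forward: F#4 → E4.

E4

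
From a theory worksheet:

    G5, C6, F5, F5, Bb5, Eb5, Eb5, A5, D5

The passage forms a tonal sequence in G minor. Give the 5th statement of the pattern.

C5 F5 Bb4

Unit = 3 notes; the statements start on G5, F5, Eb5, moving down a 2nd each time.
Extending down a 2nd: D5 → C5.
From C5 the diatonic shape gives C5 F5 Bb4.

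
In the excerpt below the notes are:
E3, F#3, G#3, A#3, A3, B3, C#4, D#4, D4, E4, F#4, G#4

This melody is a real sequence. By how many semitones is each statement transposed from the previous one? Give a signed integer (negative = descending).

5

Unit = 4 notes; the statements start on E3, A3, D4, moving up a 4th each time.
E3→A3 is 57 − 52 = 5 semitones.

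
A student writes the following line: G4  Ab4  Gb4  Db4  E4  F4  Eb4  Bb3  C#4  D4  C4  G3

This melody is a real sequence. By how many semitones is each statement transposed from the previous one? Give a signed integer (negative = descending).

Taking 4-note groups, the heads are G4, E4, C#4: the pattern moves down a 3rd.
G4 to E4 spans -3 semitones.

-3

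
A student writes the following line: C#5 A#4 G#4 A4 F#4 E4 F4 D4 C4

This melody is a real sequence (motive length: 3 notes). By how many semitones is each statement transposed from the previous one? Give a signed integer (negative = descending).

-4

Unit = 3 notes; the statements start on C#5, A4, F4, moving down a 3rd each time.
C#5→A4 is 69 − 73 = -4 semitones.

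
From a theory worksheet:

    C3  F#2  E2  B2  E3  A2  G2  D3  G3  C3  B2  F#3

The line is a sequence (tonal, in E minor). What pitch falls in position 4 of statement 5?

Grouping in 4s, the 4th note of each cell is B2, D3, F#3.
Each moves up a 3rd. Continuing: A3 → C4.

C4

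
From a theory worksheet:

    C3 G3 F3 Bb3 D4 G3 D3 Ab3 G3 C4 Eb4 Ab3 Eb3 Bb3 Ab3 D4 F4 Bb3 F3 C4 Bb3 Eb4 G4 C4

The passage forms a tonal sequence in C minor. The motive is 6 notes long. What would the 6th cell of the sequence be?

Ab3 Eb4 D4 G4 Bb4 Eb4

With a 6-note motive the entries are C3, D3, Eb3, F3, each up a 2nd from the previous.
Extending up a 2nd: G3 → Ab3.
From Ab3 the diatonic shape gives Ab3 Eb4 D4 G4 Bb4 Eb4.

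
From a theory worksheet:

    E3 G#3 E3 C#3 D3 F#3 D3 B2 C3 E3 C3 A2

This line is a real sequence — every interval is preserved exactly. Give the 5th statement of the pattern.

Taking 4-note groups, the heads are E3, D3, C3: the pattern moves down a 2nd.
Extending down a 2nd: Bb2 → Ab2.
From Ab2 the exact shape gives Ab2 C3 Ab2 F2.

Ab2 C3 Ab2 F2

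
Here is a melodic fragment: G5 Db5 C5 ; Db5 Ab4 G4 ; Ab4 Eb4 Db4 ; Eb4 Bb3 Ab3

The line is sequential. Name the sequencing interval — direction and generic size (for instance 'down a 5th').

down a 4th

Unit = 3 notes; the statements start on G5, Db5, Ab4, Eb4, moving down a 4th each time.
G5 to Db5 is down a 4th.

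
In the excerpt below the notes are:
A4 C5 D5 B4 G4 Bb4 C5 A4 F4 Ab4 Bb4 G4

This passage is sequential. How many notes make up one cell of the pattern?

4

Try groups of 4 (3 cells in 12 notes):
A4 C5 D5 B4 | G4 Bb4 C5 A4 | F4 Ab4 Bb4 G4
Every group is a transposition down a 2nd of the one before; no shorter unit works.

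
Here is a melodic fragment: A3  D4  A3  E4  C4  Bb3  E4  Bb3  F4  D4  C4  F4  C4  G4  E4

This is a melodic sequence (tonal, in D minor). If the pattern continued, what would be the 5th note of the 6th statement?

A4

The unit is 5 notes. Position-5 pitches of the 3 shown cells: C4, D4, E4.
Extending up a 2nd: F4 → G4 → A4.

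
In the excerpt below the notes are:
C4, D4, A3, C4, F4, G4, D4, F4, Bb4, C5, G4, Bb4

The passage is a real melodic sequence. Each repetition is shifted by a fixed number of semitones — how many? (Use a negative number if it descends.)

5

The 4-note cells begin on C4, F4, Bb4 — each up a 4th from the last.
Counting half-steps from C4 to F4: 5.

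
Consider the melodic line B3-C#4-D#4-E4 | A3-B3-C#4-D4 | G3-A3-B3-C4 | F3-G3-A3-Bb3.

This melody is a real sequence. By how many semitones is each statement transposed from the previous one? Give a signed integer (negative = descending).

-2

Unit = 4 notes; the statements start on B3, A3, G3, F3, moving down a 2nd each time.
B3→A3 is 57 − 59 = -2 semitones.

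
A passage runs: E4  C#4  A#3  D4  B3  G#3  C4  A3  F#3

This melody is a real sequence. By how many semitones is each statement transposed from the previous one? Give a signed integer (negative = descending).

-2

Taking 3-note groups, the heads are E4, D4, C4: the pattern moves down a 2nd.
E4→D4 is 62 − 64 = -2 semitones.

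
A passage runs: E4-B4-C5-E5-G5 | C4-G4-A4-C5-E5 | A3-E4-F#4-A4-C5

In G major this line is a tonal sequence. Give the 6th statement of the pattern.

B2 F#3 G3 B3 D4

With a 5-note motive the entries are E4, C4, A3, each down a 3rd from the previous.
Extending down a 3rd: F#3 → D3 → B2.
From B2 the diatonic shape gives B2 F#3 G3 B3 D4.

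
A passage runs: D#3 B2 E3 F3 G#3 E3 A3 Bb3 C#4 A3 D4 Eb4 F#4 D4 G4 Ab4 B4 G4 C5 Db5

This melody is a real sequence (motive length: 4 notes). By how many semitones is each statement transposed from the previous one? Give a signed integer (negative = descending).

5

The 4-note cells begin on D#3, G#3, C#4, F#4, B4 — each up a 4th from the last.
D#3 to G#3 spans +5 semitones.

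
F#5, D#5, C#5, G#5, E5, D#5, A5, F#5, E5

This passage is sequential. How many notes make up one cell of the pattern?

There are 9 notes; a 3-note unit gives 3 cells:
F#5 D#5 C#5 | G#5 E5 D#5 | A5 F#5 E5
That's a consistent up a 2nd shift per cell, and no other grouping gives one.

3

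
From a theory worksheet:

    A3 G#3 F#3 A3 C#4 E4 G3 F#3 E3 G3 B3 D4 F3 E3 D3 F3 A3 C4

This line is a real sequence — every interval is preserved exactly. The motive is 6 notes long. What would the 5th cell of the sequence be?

Db3 C3 Bb2 Db3 F3 Ab3

With a 6-note motive the entries are A3, G3, F3, each down a 2nd from the previous.
Continuing the starts: Eb3 → Db3.
So cell 5 is Db3 C3 Bb2 Db3 F3 Ab3.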